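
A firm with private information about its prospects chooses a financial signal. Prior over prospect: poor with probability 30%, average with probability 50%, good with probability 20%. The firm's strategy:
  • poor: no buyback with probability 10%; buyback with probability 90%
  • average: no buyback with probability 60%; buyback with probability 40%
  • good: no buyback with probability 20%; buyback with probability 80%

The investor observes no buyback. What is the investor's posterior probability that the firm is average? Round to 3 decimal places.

0.811

P(no buyback) = 0.3·0.1 + 0.5·0.6 + 0.2·0.2 = 0.37
P(average | no buyback) = (0.5·0.6) / 0.37 = 0.3 / 0.37 = 0.810811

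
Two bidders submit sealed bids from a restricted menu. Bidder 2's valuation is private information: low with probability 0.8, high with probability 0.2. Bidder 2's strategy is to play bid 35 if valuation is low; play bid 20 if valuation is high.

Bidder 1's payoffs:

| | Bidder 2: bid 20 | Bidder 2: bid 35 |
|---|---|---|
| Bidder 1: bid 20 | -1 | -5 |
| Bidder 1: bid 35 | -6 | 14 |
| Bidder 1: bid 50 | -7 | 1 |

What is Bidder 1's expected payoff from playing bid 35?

E[bid 35] = 0.8·14 + 0.2·(-6) = 11.2 + (-1.2) = 10

10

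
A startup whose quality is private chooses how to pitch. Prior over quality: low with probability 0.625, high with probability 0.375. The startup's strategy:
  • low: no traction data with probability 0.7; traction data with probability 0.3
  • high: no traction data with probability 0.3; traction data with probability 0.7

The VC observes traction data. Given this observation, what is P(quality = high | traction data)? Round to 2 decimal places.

0.58

P(traction data) = 0.625·0.3 + 0.375·0.7 = 0.45
P(high | traction data) = (0.375·0.7) / 0.45 = 0.2625 / 0.45 = 0.583333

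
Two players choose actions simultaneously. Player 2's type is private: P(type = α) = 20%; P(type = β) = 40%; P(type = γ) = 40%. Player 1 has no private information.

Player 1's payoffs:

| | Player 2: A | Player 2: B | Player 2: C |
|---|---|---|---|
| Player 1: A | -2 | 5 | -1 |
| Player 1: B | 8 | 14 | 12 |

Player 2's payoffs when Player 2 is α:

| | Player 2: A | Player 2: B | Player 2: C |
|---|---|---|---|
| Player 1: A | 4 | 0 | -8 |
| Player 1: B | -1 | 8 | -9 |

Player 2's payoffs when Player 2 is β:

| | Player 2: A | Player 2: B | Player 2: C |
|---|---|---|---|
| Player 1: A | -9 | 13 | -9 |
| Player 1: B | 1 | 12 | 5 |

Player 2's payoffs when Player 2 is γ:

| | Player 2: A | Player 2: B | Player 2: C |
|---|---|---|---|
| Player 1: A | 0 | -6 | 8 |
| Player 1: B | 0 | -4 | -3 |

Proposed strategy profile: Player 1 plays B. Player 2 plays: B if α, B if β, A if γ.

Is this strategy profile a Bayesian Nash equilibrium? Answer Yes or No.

Yes

Player 1 plays B: E[B] = 0.2·(14) + 0.4·(14) + 0.4·(8) = 11.6; E[A] = 2.2. Best-responding. ✓
Player 2 (type α), facing B: A gives -1, B gives 8, C gives -9. Proposed B is best. ✓
Player 2 (type β), facing B: A gives 1, B gives 12, C gives 5. Proposed B is best. ✓
Player 2 (type γ), facing B: A gives 0, B gives -4, C gives -3. Proposed A is best. ✓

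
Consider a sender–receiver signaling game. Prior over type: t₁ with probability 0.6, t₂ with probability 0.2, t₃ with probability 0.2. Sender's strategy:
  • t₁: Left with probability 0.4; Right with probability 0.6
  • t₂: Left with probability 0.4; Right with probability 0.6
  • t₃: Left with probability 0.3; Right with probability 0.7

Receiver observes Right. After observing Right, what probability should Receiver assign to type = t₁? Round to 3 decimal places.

P(Right) = 0.6·0.6 + 0.2·0.6 + 0.2·0.7 = 0.62
P(t₁ | Right) = (0.6·0.6) / 0.62 = 0.36 / 0.62 = 0.580645

0.581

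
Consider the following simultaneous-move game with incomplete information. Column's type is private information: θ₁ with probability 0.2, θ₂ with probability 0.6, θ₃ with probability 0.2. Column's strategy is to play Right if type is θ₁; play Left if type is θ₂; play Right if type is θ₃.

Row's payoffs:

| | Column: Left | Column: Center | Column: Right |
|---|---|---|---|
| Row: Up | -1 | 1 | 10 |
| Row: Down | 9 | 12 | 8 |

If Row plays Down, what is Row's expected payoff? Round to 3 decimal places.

E[Down] = 0.2·8 + 0.6·9 + 0.2·8 = 1.6 + 5.4 + 1.6 = 8.6

8.600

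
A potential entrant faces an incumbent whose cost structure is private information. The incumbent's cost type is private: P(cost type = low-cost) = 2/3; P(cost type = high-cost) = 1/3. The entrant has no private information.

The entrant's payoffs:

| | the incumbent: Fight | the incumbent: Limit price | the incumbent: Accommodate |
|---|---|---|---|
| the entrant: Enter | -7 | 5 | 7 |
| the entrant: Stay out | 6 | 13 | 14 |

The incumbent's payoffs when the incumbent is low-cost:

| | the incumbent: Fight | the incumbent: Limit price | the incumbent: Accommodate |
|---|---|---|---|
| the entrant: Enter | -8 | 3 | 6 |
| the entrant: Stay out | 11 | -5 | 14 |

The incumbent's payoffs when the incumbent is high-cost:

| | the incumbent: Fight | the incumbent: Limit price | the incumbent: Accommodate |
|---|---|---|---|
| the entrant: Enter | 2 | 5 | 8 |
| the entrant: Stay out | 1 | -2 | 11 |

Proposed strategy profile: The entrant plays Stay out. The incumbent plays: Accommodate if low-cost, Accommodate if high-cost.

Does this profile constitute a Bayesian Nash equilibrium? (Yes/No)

The entrant plays Stay out: E[Stay out] = 2/3·(14) + 1/3·(14) = 14; E[Enter] = 7. Best-responding. ✓
The incumbent (cost type low-cost), facing Stay out: Fight gives 11, Limit price gives -5, Accommodate gives 14. Proposed Accommodate is best. ✓
The incumbent (cost type high-cost), facing Stay out: Fight gives 1, Limit price gives -2, Accommodate gives 11. Proposed Accommodate is best. ✓

Yes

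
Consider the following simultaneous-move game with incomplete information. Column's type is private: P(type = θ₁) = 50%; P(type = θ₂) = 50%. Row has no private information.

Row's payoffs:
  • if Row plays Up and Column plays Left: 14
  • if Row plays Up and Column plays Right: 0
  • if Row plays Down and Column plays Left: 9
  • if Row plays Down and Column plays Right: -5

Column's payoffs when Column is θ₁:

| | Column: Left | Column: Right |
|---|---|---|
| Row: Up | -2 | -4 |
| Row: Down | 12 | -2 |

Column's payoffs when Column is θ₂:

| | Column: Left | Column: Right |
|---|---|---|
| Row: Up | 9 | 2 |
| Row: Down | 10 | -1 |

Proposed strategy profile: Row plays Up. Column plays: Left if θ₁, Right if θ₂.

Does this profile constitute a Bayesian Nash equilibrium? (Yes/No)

Row plays Up: E[Up] = 0.5·(14) + 0.5·(0) = 7; E[Down] = 2. Best-responding. ✓
Column (type θ₁), facing Up: Left gives -2, Right gives -4. Proposed Left is best. ✓
Column (type θ₂), facing Up: Left gives 9, Right gives 2. Proposed Right is not best — profitable deviation exists. ✗

No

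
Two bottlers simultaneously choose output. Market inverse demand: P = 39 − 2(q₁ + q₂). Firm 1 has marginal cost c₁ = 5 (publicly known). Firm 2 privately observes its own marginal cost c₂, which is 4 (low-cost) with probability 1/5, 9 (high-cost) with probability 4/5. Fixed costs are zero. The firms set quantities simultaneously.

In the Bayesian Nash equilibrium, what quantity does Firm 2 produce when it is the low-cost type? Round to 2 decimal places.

5.67

Each type of Firm 2 best-responds to q₁; Firm 1 best-responds to the expected q₂ over Firm 2's types.
Firm 2 with cost c maximizes (39 − 2(q₁+q₂) − c)·q₂, giving q₂(c) = (39 − c − 2q₁)/4.
E[c₂] = 1/5·4 + 4/5·9 = 8
Firm 1's FOC against E[q₂] yields q₁ = (39 − 2·5 + E[c₂])/6 = (39 − 10 + 8)/6 = 6.16667.
q₂(low-cost) = (39 − 4 − 2·6.16667)/4 = 5.66667.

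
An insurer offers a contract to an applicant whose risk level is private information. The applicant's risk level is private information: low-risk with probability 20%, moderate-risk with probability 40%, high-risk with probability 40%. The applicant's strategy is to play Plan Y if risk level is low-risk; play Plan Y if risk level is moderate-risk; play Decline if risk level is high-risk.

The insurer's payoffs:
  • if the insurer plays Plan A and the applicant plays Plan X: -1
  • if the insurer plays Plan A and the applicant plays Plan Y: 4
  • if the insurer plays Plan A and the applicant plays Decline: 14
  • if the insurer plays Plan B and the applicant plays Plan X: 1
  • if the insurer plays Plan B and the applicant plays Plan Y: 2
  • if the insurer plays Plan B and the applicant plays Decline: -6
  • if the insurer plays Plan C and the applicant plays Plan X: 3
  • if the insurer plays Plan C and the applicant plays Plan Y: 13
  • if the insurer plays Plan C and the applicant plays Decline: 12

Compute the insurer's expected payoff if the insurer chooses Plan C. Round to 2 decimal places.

12.60

E[Plan C] = 0.2·13 + 0.4·13 + 0.4·12 = 2.6 + 5.2 + 4.8 = 12.6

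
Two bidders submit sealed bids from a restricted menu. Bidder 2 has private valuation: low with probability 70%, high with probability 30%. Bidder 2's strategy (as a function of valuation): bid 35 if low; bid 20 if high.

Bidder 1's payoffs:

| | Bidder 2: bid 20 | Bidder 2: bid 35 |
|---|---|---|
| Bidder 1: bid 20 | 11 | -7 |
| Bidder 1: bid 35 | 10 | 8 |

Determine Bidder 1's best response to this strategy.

Compute Bidder 1's expected payoff for each action, taking the expectation over Bidder 2's type.
E[bid 20] = 0.7·(-7) + 0.3·(11) = -1.6
E[bid 35] = 0.7·(8) + 0.3·(10) = 8.6
Best response: bid 35 (8.6 is the largest).

bid 35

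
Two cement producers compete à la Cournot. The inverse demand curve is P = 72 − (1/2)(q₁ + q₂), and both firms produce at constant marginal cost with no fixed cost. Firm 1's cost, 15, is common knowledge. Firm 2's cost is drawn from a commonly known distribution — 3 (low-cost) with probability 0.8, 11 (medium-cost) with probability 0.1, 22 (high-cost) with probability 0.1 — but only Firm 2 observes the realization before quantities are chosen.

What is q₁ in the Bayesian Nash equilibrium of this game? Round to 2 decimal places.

31.80

Firm 2 with cost c maximizes (72 − (1/2)(q₁+q₂) − c)·q₂, giving q₂(c) = (72 − c − (1/2)q₁).
E[c₂] = 0.8·3 + 0.1·11 + 0.1·22 = 5.7
Firm 1's FOC against E[q₂] yields q₁ = (72 − 2·15 + E[c₂])/(3/2) = (72 − 30 + 5.7)/(3/2) = 31.8.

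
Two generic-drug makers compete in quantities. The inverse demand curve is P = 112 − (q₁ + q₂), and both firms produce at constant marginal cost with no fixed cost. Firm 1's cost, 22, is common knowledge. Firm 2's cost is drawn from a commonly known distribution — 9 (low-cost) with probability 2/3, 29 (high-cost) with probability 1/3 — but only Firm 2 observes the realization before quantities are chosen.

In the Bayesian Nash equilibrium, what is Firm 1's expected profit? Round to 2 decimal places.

Type-c best response for Firm 2: q₂(c) = (112 − c)/2 − q₁/2.
Firm 1 maximizes expected profit; its first-order condition is 112 − 2q₁ − E[q₂] − 22 = 0.
Substituting E[q₂] and solving: E[c₂] = 15.6667, so q₁ = (112 − 2·22 + 15.6667)/3 = 27.8889.
E[P] = 112 − (q₁ + E[q₂]) = 49.8889; Firm 1's expected profit = (E[P] − 22)·q₁ = (49.8889 − 22)·27.8889 = 777.79.

777.79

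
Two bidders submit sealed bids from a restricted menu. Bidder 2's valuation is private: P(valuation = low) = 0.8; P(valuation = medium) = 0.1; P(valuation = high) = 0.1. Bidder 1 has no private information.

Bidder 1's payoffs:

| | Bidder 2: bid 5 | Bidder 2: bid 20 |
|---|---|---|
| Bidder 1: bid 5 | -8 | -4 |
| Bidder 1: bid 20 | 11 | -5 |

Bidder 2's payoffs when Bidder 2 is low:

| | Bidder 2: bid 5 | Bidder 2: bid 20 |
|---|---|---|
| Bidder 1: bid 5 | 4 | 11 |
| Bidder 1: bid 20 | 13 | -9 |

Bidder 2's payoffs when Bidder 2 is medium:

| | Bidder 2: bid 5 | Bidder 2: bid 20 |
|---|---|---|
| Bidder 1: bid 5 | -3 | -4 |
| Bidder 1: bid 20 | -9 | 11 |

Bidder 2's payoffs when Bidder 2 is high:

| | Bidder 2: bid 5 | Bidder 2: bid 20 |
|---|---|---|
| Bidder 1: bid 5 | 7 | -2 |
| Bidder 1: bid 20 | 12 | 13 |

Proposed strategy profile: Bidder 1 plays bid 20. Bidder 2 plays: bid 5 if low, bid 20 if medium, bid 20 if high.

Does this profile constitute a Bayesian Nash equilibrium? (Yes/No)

Yes

Bidder 1 plays bid 20: E[bid 20] = 0.8·(11) + 0.1·(-5) + 0.1·(-5) = 7.8; E[bid 5] = -7.2. Best-responding. ✓
Bidder 2 (valuation low), facing bid 20: bid 5 gives 13, bid 20 gives -9. Proposed bid 5 is best. ✓
Bidder 2 (valuation medium), facing bid 20: bid 5 gives -9, bid 20 gives 11. Proposed bid 20 is best. ✓
Bidder 2 (valuation high), facing bid 20: bid 5 gives 12, bid 20 gives 13. Proposed bid 20 is best. ✓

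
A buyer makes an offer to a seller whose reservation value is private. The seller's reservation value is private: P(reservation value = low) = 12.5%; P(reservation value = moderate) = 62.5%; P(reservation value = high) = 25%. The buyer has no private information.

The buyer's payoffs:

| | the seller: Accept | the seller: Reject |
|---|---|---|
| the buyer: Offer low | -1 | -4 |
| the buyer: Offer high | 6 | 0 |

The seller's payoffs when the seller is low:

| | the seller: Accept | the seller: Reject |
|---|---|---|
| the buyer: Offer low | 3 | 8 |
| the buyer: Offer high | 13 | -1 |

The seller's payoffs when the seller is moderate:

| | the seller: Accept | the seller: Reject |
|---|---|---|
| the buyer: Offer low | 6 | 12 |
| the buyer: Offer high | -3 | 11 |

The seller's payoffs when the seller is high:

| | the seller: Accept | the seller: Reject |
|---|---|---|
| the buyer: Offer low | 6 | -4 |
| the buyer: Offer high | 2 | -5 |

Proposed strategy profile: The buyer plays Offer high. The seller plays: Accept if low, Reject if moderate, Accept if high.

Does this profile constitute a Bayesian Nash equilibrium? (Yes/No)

Yes

The buyer plays Offer high: E[Offer high] = 0.125·(6) + 0.625·(0) + 0.25·(6) = 2.25; E[Offer low] = -2.875. Best-responding. ✓
The seller (reservation value low), facing Offer high: Accept gives 13, Reject gives -1. Proposed Accept is best. ✓
The seller (reservation value moderate), facing Offer high: Accept gives -3, Reject gives 11. Proposed Reject is best. ✓
The seller (reservation value high), facing Offer high: Accept gives 2, Reject gives -5. Proposed Accept is best. ✓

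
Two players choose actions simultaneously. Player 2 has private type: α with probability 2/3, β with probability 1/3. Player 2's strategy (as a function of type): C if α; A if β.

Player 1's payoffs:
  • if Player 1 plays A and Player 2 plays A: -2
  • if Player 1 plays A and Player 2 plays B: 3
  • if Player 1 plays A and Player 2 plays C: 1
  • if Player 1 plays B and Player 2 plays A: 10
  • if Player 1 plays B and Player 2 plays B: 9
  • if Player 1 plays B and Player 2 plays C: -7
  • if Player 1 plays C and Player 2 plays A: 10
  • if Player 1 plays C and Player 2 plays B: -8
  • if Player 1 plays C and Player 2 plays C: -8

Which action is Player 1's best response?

E[A] = 2/3·(1) + 1/3·(-2) = 0
E[B] = 2/3·(-7) + 1/3·(10) = -4/3
E[C] = 2/3·(-8) + 1/3·(10) = -2
Best response: A (0 is the largest).

A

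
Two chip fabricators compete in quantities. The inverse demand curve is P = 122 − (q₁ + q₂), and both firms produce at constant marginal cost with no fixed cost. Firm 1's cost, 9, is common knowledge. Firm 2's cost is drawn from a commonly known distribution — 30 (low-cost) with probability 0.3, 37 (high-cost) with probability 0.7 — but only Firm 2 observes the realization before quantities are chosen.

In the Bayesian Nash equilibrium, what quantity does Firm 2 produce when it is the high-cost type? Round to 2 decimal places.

Type-c best response for Firm 2: q₂(c) = (122 − c)/2 − q₁/2.
Firm 1 maximizes expected profit; its first-order condition is 122 − 2q₁ − E[q₂] − 9 = 0.
Substituting E[q₂] and solving: E[c₂] = 34.9, so q₁ = (122 − 2·9 + 34.9)/3 = 46.3.
q₂(high-cost) = (122 − 37 − 46.3)/2 = 19.35.

19.35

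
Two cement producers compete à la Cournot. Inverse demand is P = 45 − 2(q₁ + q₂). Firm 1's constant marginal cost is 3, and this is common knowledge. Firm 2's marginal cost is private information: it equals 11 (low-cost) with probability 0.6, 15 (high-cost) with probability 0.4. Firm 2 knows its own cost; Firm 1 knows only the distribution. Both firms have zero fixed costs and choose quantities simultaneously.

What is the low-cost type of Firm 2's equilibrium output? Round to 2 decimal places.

4.20

Each type of Firm 2 best-responds to q₁; Firm 1 best-responds to the expected q₂ over Firm 2's types.
Firm 2 with cost c maximizes (45 − 2(q₁+q₂) − c)·q₂, giving q₂(c) = (45 − c − 2q₁)/4.
E[c₂] = 0.6·11 + 0.4·15 = 12.6
Firm 1's FOC against E[q₂] yields q₁ = (45 − 2·3 + E[c₂])/6 = (45 − 6 + 12.6)/6 = 8.6.
q₂(low-cost) = (45 − 11 − 2·8.6)/4 = 4.2.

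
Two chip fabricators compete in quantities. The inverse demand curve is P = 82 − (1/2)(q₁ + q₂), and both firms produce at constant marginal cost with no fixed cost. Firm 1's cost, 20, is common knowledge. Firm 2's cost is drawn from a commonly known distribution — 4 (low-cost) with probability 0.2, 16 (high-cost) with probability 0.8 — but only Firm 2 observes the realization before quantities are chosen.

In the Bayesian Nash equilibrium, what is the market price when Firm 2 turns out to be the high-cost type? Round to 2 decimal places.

Each type of Firm 2 best-responds to q₁; Firm 1 best-responds to the expected q₂ over Firm 2's types.
Firm 2 with cost c maximizes (82 − (1/2)(q₁+q₂) − c)·q₂, giving q₂(c) = (82 − c − (1/2)q₁).
E[c₂] = 0.2·4 + 0.8·16 = 13.6
Firm 1's FOC against E[q₂] yields q₁ = (82 − 2·20 + E[c₂])/(3/2) = (82 − 40 + 13.6)/(3/2) = 37.0667.
q₂(high-cost) = 47.4667, so P = 82 − (1/2)·(37.0667 + 47.4667) = 39.7333.

39.73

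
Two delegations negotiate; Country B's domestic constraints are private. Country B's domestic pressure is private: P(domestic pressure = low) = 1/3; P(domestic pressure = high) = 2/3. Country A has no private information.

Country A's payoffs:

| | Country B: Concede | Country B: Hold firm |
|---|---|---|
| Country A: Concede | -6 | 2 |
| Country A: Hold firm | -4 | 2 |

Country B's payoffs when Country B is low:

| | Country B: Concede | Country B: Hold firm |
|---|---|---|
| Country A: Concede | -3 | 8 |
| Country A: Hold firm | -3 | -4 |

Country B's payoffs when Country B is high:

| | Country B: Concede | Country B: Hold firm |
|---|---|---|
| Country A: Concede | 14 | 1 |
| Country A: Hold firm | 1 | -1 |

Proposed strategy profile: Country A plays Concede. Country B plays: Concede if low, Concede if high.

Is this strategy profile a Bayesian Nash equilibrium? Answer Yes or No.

A profile is a BNE iff every type of every player is best-responding given beliefs about the other side.
Country A plays Concede: E[Concede] = 1/3·(-6) + 2/3·(-6) = -6; E[Hold firm] = -4. Not best-responding. ✗
Country B (domestic pressure low), facing Concede: Concede gives -3, Hold firm gives 8. Proposed Concede is not best — profitable deviation exists. ✗
Country B (domestic pressure high), facing Concede: Concede gives 14, Hold firm gives 1. Proposed Concede is best. ✓

No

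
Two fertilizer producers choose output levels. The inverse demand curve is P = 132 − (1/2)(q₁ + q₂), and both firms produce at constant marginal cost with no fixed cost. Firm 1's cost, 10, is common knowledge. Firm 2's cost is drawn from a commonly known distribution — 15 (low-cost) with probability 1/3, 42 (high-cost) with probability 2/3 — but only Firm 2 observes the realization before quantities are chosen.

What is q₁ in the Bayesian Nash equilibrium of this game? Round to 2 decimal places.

96.67

Firm 2 with cost c maximizes (132 − (1/2)(q₁+q₂) − c)·q₂, giving q₂(c) = (132 − c − (1/2)q₁).
E[c₂] = 1/3·15 + 2/3·42 = 33
Firm 1's FOC against E[q₂] yields q₁ = (132 − 2·10 + E[c₂])/(3/2) = (132 − 20 + 33)/(3/2) = 96.6667.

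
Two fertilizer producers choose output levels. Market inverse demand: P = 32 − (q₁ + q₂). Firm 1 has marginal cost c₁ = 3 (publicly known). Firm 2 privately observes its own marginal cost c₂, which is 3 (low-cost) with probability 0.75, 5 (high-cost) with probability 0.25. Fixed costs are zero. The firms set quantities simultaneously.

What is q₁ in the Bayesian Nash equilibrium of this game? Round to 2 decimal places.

Type-c best response for Firm 2: q₂(c) = (32 − c)/2 − q₁/2.
Firm 1 maximizes expected profit; its first-order condition is 32 − 2q₁ − E[q₂] − 3 = 0.
Substituting E[q₂] and solving: E[c₂] = 3.5, so q₁ = (32 − 2·3 + 3.5)/3 = 9.83333.

9.83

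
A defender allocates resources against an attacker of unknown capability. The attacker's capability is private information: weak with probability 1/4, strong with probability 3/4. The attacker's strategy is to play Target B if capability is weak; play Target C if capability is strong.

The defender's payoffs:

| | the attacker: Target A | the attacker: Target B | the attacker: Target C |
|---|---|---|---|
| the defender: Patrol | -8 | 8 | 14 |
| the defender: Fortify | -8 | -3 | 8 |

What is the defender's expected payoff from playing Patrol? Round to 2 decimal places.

E[Patrol] = 1/4·8 + 3/4·14 = 2 + 21/2 = 25/2

12.50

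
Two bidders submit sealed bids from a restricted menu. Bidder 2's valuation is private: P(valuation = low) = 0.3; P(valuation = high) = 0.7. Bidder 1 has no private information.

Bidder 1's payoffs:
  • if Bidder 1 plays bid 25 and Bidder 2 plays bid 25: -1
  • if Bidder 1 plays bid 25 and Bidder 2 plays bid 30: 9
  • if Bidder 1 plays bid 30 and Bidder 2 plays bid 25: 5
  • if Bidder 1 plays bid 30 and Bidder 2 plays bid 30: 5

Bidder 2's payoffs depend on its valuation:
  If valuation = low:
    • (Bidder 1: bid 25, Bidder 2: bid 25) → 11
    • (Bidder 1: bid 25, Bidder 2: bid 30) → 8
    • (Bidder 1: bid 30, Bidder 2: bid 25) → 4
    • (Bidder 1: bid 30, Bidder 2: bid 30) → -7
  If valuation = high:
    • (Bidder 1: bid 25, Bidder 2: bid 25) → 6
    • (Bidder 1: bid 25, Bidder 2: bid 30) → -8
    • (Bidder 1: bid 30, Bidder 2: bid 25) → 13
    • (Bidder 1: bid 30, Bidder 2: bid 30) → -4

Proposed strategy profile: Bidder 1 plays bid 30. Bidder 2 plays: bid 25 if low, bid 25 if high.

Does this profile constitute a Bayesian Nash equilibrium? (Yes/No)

Bidder 1 plays bid 30: E[bid 30] = 0.3·(5) + 0.7·(5) = 5; E[bid 25] = -1. Best-responding. ✓
Bidder 2 (valuation low), facing bid 30: bid 25 gives 4, bid 30 gives -7. Proposed bid 25 is best. ✓
Bidder 2 (valuation high), facing bid 30: bid 25 gives 13, bid 30 gives -4. Proposed bid 25 is best. ✓

Yes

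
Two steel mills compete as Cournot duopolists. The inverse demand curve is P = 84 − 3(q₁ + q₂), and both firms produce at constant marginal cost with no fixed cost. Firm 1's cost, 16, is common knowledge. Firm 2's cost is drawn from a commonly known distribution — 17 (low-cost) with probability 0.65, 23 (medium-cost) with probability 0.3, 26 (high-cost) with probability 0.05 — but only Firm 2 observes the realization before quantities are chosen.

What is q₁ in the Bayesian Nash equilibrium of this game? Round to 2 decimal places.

Type-c best response for Firm 2: q₂(c) = (84 − c)/6 − q₁/2.
Firm 1 maximizes expected profit; its first-order condition is 84 − 6q₁ − 3E[q₂] − 16 = 0.
Substituting E[q₂] and solving: E[c₂] = 19.25, so q₁ = (84 − 2·16 + 19.25)/9 = 7.91667.

7.92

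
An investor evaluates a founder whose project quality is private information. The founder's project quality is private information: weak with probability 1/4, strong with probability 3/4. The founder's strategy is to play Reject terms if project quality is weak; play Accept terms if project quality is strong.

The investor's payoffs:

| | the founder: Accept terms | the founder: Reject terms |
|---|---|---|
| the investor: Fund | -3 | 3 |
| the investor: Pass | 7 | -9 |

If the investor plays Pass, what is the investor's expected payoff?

3

E[Pass] = 1/4·(-9) + 3/4·7 = (-9/4) + 21/4 = 3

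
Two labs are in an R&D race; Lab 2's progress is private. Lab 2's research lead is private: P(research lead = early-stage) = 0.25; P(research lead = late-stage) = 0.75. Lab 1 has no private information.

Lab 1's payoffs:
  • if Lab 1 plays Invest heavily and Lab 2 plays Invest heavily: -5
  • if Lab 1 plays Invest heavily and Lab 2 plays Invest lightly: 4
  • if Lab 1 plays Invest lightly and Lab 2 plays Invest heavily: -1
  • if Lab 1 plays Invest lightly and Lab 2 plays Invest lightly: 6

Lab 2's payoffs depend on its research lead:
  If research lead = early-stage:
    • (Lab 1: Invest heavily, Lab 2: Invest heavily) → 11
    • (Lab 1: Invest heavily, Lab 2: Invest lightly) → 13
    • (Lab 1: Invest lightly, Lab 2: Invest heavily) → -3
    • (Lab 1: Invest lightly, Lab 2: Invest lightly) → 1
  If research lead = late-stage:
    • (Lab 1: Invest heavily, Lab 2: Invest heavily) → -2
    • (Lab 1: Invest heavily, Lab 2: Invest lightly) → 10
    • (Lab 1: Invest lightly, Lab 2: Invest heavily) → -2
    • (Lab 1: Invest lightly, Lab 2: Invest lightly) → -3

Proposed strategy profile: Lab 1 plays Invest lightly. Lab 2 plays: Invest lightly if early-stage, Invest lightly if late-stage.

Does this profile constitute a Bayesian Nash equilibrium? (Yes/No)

No

Lab 1 plays Invest lightly: E[Invest lightly] = 0.25·(6) + 0.75·(6) = 6; E[Invest heavily] = 4. Best-responding. ✓
Lab 2 (research lead early-stage), facing Invest lightly: Invest heavily gives -3, Invest lightly gives 1. Proposed Invest lightly is best. ✓
Lab 2 (research lead late-stage), facing Invest lightly: Invest heavily gives -2, Invest lightly gives -3. Proposed Invest lightly is not best — profitable deviation exists. ✗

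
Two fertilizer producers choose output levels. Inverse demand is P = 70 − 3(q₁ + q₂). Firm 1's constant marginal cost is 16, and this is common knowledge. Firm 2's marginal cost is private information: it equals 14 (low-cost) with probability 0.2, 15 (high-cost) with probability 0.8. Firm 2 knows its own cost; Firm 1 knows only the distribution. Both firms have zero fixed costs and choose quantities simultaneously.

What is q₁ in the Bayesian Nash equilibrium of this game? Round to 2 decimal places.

Firm 2 with cost c maximizes (70 − 3(q₁+q₂) − c)·q₂, giving q₂(c) = (70 − c − 3q₁)/6.
E[c₂] = 0.2·14 + 0.8·15 = 14.8
Firm 1's FOC against E[q₂] yields q₁ = (70 − 2·16 + E[c₂])/9 = (70 − 32 + 14.8)/9 = 5.86667.

5.87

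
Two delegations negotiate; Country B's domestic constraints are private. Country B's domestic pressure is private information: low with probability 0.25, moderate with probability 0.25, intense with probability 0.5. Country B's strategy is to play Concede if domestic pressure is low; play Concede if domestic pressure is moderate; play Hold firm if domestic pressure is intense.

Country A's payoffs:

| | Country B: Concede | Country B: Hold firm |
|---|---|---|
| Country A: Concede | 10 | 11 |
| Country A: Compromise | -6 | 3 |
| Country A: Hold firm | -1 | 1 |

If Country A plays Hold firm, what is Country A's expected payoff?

E[Hold firm] = 0.25·(-1) + 0.25·(-1) + 0.5·1 = (-0.25) + (-0.25) + 0.5 = 0

0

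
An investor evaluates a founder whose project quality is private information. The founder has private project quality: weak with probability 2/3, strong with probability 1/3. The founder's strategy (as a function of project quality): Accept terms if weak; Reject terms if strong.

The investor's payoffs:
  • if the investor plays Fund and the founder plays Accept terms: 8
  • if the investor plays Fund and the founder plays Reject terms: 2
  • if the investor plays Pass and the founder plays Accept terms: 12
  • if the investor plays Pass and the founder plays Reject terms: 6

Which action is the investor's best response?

Pass

Compute the investor's expected payoff for each action, taking the expectation over the founder's type.
E[Fund] = 2/3·(8) + 1/3·(2) = 6
E[Pass] = 2/3·(12) + 1/3·(6) = 10
Best response: Pass (10 is the largest).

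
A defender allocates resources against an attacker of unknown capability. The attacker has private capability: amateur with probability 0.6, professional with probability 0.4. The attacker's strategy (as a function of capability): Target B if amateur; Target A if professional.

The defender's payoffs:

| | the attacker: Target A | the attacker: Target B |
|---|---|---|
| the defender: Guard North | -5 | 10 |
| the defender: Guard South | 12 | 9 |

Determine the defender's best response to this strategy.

Compute the defender's expected payoff for each action, taking the expectation over the attacker's type.
E[Guard North] = 0.6·(10) + 0.4·(-5) = 4
E[Guard South] = 0.6·(9) + 0.4·(12) = 10.2
Best response: Guard South (10.2 is the largest).

Guard South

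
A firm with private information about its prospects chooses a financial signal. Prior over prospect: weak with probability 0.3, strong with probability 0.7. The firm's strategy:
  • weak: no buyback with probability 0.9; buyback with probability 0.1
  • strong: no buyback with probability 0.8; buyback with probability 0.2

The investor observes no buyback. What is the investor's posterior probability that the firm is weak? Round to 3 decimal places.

0.325

P(no buyback) = 0.3·0.9 + 0.7·0.8 = 0.83
P(weak | no buyback) = (0.3·0.9) / 0.83 = 0.27 / 0.83 = 0.325301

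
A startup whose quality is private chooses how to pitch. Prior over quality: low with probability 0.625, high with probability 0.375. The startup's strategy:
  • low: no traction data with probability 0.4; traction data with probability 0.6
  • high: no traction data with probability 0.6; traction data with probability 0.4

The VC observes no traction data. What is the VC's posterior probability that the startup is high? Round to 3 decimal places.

Apply Bayes' rule using the sender's strategy as the likelihood.
P(no traction data) = 0.625·0.4 + 0.375·0.6 = 0.475
P(high | no traction data) = (0.375·0.6) / 0.475 = 0.225 / 0.475 = 0.473684

0.474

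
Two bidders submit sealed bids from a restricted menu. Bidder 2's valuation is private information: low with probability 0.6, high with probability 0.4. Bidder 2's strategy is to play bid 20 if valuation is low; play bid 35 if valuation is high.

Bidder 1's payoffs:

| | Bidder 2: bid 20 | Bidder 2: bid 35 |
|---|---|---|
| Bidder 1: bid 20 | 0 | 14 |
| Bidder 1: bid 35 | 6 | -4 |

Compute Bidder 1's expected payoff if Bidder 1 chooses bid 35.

2

E[bid 35] = 0.6·6 + 0.4·(-4) = 3.6 + (-1.6) = 2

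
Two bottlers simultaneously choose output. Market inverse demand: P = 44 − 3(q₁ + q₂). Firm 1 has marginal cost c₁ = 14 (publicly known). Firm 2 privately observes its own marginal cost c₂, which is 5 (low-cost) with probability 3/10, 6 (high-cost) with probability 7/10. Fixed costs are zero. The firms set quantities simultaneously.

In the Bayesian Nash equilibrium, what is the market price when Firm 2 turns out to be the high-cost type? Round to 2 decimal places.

21.38

Firm 2 with cost c maximizes (44 − 3(q₁+q₂) − c)·q₂, giving q₂(c) = (44 − c − 3q₁)/6.
E[c₂] = 3/10·5 + 7/10·6 = 5.7
Firm 1's FOC against E[q₂] yields q₁ = (44 − 2·14 + E[c₂])/9 = (44 − 28 + 5.7)/9 = 2.41111.
q₂(high-cost) = 5.12778, so P = 44 − 3·(2.41111 + 5.12778) = 21.3833.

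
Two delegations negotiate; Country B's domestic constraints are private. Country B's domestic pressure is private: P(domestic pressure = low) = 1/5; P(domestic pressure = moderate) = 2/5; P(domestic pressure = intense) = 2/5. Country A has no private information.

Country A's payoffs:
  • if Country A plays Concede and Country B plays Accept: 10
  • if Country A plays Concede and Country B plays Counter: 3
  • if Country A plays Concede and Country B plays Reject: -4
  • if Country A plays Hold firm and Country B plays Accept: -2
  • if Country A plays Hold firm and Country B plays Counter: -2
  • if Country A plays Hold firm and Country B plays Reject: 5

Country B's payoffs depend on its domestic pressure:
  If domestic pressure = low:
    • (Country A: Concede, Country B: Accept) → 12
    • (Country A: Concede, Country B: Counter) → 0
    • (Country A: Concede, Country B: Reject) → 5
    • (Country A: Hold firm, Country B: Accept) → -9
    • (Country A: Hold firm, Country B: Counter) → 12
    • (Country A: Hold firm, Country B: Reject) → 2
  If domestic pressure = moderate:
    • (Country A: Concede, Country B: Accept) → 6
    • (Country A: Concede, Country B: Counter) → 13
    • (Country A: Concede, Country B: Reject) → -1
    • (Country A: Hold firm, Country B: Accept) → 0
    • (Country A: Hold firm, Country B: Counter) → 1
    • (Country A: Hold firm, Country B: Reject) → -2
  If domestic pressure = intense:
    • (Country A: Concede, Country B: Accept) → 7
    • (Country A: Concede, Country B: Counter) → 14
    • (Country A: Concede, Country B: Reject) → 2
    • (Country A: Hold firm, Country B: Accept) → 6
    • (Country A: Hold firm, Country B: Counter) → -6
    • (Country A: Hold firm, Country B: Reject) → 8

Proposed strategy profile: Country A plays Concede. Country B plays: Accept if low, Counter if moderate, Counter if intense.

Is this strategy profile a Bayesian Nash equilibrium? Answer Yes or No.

Yes

Country A plays Concede: E[Concede] = 1/5·(10) + 2/5·(3) + 2/5·(3) = 22/5; E[Hold firm] = -2. Best-responding. ✓
Country B (domestic pressure low), facing Concede: Accept gives 12, Counter gives 0, Reject gives 5. Proposed Accept is best. ✓
Country B (domestic pressure moderate), facing Concede: Accept gives 6, Counter gives 13, Reject gives -1. Proposed Counter is best. ✓
Country B (domestic pressure intense), facing Concede: Accept gives 7, Counter gives 14, Reject gives 2. Proposed Counter is best. ✓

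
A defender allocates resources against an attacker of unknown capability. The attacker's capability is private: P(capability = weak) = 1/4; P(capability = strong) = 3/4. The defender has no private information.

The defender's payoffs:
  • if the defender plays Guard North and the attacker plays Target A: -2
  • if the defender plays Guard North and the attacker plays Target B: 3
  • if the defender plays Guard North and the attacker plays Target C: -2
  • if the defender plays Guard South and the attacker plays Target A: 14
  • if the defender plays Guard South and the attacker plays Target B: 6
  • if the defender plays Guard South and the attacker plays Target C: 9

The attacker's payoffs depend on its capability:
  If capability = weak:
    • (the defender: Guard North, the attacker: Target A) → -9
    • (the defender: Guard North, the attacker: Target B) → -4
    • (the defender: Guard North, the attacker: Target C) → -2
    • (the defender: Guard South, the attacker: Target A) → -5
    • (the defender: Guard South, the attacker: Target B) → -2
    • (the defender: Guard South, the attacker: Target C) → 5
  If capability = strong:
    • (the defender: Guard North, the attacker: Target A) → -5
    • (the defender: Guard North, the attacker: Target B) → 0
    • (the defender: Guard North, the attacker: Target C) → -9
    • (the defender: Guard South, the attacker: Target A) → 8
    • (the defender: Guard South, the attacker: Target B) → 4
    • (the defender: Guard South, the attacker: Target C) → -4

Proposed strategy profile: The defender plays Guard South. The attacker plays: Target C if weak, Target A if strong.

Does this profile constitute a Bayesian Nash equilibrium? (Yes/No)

Yes

A profile is a BNE iff every type of every player is best-responding given beliefs about the other side.
The defender plays Guard South: E[Guard South] = 1/4·(9) + 3/4·(14) = 51/4; E[Guard North] = -2. Best-responding. ✓
The attacker (capability weak), facing Guard South: Target A gives -5, Target B gives -2, Target C gives 5. Proposed Target C is best. ✓
The attacker (capability strong), facing Guard South: Target A gives 8, Target B gives 4, Target C gives -4. Proposed Target A is best. ✓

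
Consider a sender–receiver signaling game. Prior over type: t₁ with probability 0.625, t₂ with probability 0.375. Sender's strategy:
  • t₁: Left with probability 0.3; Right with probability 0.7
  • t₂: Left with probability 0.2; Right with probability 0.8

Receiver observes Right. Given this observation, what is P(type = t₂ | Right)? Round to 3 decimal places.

0.407

Apply Bayes' rule using the sender's strategy as the likelihood.
P(Right) = 0.625·0.7 + 0.375·0.8 = 0.7375
P(t₂ | Right) = (0.375·0.8) / 0.7375 = 0.3 / 0.7375 = 0.40678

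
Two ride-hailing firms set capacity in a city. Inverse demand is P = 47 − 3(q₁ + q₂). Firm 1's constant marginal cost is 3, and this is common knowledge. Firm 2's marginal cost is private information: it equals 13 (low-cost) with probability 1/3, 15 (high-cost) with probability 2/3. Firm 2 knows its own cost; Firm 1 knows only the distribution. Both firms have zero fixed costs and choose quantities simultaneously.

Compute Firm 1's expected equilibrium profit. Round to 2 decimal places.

113.40

Each type of Firm 2 best-responds to q₁; Firm 1 best-responds to the expected q₂ over Firm 2's types.
Firm 2 with cost c maximizes (47 − 3(q₁+q₂) − c)·q₂, giving q₂(c) = (47 − c − 3q₁)/6.
E[c₂] = 1/3·13 + 2/3·15 = 14.3333
Firm 1's FOC against E[q₂] yields q₁ = (47 − 2·3 + E[c₂])/9 = (47 − 6 + 14.3333)/9 = 6.14815.
E[P] = 47 − 3·(q₁ + E[q₂]) = 21.4444; Firm 1's expected profit = (E[P] − 3)·q₁ = (21.4444 − 3)·6.14815 = 113.399.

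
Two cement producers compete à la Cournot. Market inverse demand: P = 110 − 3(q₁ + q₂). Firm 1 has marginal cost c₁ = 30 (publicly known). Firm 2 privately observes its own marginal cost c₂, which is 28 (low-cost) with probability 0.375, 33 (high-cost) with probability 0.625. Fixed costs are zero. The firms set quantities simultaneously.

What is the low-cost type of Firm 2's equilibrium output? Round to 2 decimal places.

9.16

Each type of Firm 2 best-responds to q₁; Firm 1 best-responds to the expected q₂ over Firm 2's types.
Firm 2 with cost c maximizes (110 − 3(q₁+q₂) − c)·q₂, giving q₂(c) = (110 − c − 3q₁)/6.
E[c₂] = 0.375·28 + 0.625·33 = 31.125
Firm 1's FOC against E[q₂] yields q₁ = (110 − 2·30 + E[c₂])/9 = (110 − 60 + 31.125)/9 = 9.01389.
q₂(low-cost) = (110 − 28 − 3·9.01389)/6 = 9.15972.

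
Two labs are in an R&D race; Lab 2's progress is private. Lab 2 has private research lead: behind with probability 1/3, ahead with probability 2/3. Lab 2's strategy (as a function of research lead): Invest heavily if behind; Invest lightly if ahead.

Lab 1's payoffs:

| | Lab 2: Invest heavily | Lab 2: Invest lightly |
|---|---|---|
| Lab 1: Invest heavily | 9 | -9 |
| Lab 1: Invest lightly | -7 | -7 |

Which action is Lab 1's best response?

Compute Lab 1's expected payoff for each action, taking the expectation over Lab 2's type.
E[Invest heavily] = 1/3·(9) + 2/3·(-9) = -3
E[Invest lightly] = 1/3·(-7) + 2/3·(-7) = -7
Best response: Invest heavily (-3 is the largest).

Invest heavily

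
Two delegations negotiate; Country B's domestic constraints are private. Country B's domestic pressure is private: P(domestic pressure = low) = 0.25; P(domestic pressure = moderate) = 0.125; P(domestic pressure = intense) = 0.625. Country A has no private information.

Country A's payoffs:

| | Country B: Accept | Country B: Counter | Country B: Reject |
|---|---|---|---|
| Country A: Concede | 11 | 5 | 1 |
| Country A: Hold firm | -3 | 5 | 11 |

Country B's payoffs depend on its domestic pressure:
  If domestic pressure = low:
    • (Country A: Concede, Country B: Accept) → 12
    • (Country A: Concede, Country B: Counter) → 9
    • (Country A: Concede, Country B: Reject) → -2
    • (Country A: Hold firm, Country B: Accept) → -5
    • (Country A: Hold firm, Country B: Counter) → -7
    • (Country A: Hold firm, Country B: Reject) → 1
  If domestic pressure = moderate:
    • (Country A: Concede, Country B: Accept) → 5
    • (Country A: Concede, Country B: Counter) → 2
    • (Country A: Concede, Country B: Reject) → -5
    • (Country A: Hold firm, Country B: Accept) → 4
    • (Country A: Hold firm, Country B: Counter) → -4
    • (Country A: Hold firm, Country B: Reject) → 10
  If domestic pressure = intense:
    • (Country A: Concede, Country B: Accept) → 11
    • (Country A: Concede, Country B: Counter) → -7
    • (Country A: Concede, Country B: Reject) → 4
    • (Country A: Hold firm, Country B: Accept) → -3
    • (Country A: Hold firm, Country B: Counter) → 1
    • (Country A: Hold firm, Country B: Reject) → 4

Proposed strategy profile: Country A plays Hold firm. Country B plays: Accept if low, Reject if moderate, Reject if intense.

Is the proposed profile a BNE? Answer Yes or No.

Country A plays Hold firm: E[Hold firm] = 0.25·(-3) + 0.125·(11) + 0.625·(11) = 7.5; E[Concede] = 3.5. Best-responding. ✓
Country B (domestic pressure low), facing Hold firm: Accept gives -5, Counter gives -7, Reject gives 1. Proposed Accept is not best — profitable deviation exists. ✗
Country B (domestic pressure moderate), facing Hold firm: Accept gives 4, Counter gives -4, Reject gives 10. Proposed Reject is best. ✓
Country B (domestic pressure intense), facing Hold firm: Accept gives -3, Counter gives 1, Reject gives 4. Proposed Reject is best. ✓

No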